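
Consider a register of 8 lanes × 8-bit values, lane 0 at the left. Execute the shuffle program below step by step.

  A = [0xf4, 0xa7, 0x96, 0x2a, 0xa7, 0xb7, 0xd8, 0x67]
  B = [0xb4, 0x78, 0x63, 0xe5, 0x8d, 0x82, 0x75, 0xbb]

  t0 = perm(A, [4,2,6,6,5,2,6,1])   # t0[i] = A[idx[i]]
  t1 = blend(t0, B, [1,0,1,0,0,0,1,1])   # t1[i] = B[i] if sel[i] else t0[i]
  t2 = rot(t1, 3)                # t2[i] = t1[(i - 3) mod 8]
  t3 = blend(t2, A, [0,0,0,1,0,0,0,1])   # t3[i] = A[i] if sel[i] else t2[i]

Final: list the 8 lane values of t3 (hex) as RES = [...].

RES = [ 0x96  0x75  0xbb  0x2a  0x96  0x63  0xd8  0x67 ]

→ t0 |a7|96|d8|d8|b7|96|d8|a7|
→ t1 |b4|96|63|d8|b7|96|75|bb|
→ t2 |96|75|bb|b4|96|63|d8|b7|
→ t3 |96|75|bb|2a|96|63|d8|67|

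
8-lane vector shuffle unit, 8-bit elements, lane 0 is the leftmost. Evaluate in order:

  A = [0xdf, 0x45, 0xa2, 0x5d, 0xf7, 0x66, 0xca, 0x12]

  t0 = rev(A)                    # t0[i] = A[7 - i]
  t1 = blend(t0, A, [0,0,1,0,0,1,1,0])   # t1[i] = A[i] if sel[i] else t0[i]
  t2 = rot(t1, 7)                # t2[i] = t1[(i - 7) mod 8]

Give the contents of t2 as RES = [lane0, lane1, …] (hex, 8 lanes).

→ t0 |12|ca|66|f7|5d|a2|45|df|
→ t1 |12|ca|a2|f7|5d|66|ca|df|
→ t2 |ca|a2|f7|5d|66|ca|df|12|

RES = [0xca, 0xa2, 0xf7, 0x5d, 0x66, 0xca, 0xdf, 0x12]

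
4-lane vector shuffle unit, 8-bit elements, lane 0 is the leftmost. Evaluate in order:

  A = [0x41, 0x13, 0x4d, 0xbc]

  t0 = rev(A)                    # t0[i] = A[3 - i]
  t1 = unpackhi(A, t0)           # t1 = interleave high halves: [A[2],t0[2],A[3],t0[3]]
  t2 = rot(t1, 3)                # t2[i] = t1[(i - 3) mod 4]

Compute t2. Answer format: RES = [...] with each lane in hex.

t0 = [0xbc, 0x4d, 0x13, 0x41]
t1 = [0x4d, 0x13, 0xbc, 0x41]
t2 = [0x13, 0xbc, 0x41, 0x4d]

RES = [ 0x13  0xbc  0x41  0x4d ]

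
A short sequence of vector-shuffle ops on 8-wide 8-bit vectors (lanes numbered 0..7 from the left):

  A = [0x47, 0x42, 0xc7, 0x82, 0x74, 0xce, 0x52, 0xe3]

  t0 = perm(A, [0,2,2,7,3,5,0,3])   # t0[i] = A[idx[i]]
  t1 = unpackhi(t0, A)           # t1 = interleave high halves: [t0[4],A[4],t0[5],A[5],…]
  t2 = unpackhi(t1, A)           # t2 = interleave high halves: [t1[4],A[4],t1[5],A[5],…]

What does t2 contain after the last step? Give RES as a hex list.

  t0: 47 c7 c7 e3 82 ce 47 82
  t1: 82 74 ce ce 47 52 82 e3
  t2: 47 74 52 ce 82 52 e3 e3

RES = [ 0x47  0x74  0x52  0xce  0x82  0x52  0xe3  0xe3 ]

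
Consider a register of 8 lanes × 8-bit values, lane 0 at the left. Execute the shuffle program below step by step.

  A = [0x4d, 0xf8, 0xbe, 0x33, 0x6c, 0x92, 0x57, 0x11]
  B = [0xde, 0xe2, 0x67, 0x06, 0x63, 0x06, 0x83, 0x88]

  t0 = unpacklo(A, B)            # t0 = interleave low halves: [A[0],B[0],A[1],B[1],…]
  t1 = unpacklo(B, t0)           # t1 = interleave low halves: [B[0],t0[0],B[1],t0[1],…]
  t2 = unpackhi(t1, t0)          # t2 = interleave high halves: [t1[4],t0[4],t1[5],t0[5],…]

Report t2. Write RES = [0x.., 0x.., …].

RES = [ 0x67  0xbe  0xf8  0x67  0x06  0x33  0xe2  0x06 ]

→ t0 |4d|de|f8|e2|be|67|33|06|
→ t1 |de|4d|e2|de|67|f8|06|e2|
→ t2 |67|be|f8|67|06|33|e2|06|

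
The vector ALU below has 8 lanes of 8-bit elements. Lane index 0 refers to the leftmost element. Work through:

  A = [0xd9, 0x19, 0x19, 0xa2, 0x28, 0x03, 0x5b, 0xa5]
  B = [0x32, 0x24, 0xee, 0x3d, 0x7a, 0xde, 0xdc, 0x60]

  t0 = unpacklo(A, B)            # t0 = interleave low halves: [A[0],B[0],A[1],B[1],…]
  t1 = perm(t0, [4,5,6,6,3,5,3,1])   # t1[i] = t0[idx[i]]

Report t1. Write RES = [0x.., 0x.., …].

RES = [0x19, 0xee, 0xa2, 0xa2, 0x24, 0xee, 0x24, 0x32]

→ t0 |d9|32|19|24|19|ee|a2|3d|
→ t1 |19|ee|a2|a2|24|ee|24|32|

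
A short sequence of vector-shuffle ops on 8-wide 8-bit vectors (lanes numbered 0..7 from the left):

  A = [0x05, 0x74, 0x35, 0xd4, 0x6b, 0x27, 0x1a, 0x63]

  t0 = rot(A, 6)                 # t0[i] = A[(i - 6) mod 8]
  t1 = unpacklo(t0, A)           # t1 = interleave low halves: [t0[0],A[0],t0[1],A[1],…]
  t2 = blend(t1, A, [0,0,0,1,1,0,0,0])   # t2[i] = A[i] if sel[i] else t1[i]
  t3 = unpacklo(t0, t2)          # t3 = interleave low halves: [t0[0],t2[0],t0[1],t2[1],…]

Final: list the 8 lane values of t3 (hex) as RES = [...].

→ t0 |35|d4|6b|27|1a|63|05|74|
→ t1 |35|05|d4|74|6b|35|27|d4|
→ t2 |35|05|d4|d4|6b|35|27|d4|
→ t3 |35|35|d4|05|6b|d4|27|d4|

RES = [ 0x35  0x35  0xd4  0x05  0x6b  0xd4  0x27  0xd4 ]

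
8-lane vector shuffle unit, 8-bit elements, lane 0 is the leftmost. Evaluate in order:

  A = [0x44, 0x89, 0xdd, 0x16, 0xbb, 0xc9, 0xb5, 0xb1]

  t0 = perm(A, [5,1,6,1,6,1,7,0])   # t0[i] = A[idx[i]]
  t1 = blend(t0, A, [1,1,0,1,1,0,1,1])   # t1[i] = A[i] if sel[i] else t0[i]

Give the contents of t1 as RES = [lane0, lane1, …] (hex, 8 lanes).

t0 = [0xc9, 0x89, 0xb5, 0x89, 0xb5, 0x89, 0xb1, 0x44]
t1 = [0x44, 0x89, 0xb5, 0x16, 0xbb, 0x89, 0xb5, 0xb1]

RES = [ 0x44  0x89  0xb5  0x16  0xbb  0x89  0xb5  0xb1 ]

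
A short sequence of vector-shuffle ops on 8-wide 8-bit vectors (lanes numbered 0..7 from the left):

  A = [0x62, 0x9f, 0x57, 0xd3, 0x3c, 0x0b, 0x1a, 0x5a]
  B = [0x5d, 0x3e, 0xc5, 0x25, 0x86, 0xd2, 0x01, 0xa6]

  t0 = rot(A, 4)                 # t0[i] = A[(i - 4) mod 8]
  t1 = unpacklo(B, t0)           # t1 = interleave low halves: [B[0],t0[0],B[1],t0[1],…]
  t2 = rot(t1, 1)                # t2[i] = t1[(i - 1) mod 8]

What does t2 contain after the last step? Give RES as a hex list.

→ t0 |3c|0b|1a|5a|62|9f|57|d3|
→ t1 |5d|3c|3e|0b|c5|1a|25|5a|
→ t2 |5a|5d|3c|3e|0b|c5|1a|25|

RES = [0x5a, 0x5d, 0x3c, 0x3e, 0x0b, 0xc5, 0x1a, 0x25]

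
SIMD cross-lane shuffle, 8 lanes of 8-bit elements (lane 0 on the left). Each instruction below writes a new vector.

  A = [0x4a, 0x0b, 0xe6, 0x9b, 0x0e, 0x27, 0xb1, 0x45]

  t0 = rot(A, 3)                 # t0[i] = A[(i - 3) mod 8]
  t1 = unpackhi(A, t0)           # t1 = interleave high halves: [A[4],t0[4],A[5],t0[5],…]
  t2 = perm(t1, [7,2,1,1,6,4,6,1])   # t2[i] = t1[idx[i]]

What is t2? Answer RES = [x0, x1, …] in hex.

RES = [ 0x0e  0x27  0x0b  0x0b  0x45  0xb1  0x45  0x0b ]

→ t0 |27|b1|45|4a|0b|e6|9b|0e|
→ t1 |0e|0b|27|e6|b1|9b|45|0e|
→ t2 |0e|27|0b|0b|45|b1|45|0b|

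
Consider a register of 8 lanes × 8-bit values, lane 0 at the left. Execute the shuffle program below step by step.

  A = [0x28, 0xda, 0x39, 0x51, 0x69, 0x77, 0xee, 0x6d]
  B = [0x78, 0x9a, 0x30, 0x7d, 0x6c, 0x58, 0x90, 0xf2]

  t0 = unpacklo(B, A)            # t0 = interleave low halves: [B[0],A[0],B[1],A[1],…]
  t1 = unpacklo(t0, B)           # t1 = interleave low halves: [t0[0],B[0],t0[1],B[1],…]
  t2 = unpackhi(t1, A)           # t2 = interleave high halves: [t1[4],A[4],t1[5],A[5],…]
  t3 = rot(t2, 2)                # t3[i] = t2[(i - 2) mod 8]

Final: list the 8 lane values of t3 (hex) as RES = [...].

→ t0 |78|28|9a|da|30|39|7d|51|
→ t1 |78|78|28|9a|9a|30|da|7d|
→ t2 |9a|69|30|77|da|ee|7d|6d|
→ t3 |7d|6d|9a|69|30|77|da|ee|

RES = [ 0x7d  0x6d  0x9a  0x69  0x30  0x77  0xda  0xee ]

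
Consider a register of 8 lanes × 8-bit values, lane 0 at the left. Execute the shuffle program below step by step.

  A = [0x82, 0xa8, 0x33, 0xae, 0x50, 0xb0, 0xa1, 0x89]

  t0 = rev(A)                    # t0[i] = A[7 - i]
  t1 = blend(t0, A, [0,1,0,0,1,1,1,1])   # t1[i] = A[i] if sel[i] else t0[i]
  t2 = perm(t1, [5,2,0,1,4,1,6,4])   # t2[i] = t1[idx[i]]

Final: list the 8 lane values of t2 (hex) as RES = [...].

RES = [ 0xb0  0xb0  0x89  0xa8  0x50  0xa8  0xa1  0x50 ]

t0 = [0x89, 0xa1, 0xb0, 0x50, 0xae, 0x33, 0xa8, 0x82]
t1 = [0x89, 0xa8, 0xb0, 0x50, 0x50, 0xb0, 0xa1, 0x89]
t2 = [0xb0, 0xb0, 0x89, 0xa8, 0x50, 0xa8, 0xa1, 0x50]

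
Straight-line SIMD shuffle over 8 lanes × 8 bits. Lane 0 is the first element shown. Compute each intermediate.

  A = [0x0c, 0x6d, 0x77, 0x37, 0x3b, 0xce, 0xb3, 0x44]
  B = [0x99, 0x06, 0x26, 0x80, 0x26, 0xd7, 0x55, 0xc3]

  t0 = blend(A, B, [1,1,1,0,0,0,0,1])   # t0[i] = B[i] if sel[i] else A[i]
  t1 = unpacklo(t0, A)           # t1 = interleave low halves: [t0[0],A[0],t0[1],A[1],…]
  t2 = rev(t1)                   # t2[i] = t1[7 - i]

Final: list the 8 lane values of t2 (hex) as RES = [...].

RES = [0x37, 0x37, 0x77, 0x26, 0x6d, 0x06, 0x0c, 0x99]

  t0: 99 06 26 37 3b ce b3 c3
  t1: 99 0c 06 6d 26 77 37 37
  t2: 37 37 77 26 6d 06 0c 99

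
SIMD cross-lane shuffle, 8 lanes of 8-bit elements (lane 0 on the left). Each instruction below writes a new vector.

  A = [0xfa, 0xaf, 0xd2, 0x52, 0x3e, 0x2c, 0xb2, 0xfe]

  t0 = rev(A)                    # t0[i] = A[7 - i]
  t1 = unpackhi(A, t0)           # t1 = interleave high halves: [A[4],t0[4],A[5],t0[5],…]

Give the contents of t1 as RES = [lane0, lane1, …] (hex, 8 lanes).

  t0: fe b2 2c 3e 52 d2 af fa
  t1: 3e 52 2c d2 b2 af fe fa

RES = [ 0x3e  0x52  0x2c  0xd2  0xb2  0xaf  0xfe  0xfa ]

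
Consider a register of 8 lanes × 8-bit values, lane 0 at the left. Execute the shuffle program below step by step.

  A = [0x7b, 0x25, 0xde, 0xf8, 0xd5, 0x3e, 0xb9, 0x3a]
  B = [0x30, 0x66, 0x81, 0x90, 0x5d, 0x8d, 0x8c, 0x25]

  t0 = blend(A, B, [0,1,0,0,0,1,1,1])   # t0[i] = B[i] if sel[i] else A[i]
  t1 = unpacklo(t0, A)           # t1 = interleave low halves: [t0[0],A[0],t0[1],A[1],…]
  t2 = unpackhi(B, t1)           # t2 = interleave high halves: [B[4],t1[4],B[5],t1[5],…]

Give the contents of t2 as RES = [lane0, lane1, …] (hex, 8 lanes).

RES = [0x5d, 0xde, 0x8d, 0xde, 0x8c, 0xf8, 0x25, 0xf8]

  t0: 7b 66 de f8 d5 8d 8c 25
  t1: 7b 7b 66 25 de de f8 f8
  t2: 5d de 8d de 8c f8 25 f8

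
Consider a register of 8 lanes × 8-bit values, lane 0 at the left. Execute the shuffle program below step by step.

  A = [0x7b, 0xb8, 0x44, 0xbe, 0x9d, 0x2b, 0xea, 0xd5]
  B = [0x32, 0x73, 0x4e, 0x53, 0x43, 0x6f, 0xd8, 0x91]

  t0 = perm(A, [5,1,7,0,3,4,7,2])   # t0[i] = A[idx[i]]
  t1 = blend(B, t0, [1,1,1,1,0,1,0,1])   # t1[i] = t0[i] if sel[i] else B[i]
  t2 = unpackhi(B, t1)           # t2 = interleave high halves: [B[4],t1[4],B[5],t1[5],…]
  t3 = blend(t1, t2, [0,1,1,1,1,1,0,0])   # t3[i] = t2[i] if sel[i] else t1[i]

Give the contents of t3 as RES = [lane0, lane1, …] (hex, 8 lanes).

RES = [0x2b, 0x43, 0x6f, 0x9d, 0xd8, 0xd8, 0xd8, 0x44]

t0 = [0x2b, 0xb8, 0xd5, 0x7b, 0xbe, 0x9d, 0xd5, 0x44]
t1 = [0x2b, 0xb8, 0xd5, 0x7b, 0x43, 0x9d, 0xd8, 0x44]
t2 = [0x43, 0x43, 0x6f, 0x9d, 0xd8, 0xd8, 0x91, 0x44]
t3 = [0x2b, 0x43, 0x6f, 0x9d, 0xd8, 0xd8, 0xd8, 0x44]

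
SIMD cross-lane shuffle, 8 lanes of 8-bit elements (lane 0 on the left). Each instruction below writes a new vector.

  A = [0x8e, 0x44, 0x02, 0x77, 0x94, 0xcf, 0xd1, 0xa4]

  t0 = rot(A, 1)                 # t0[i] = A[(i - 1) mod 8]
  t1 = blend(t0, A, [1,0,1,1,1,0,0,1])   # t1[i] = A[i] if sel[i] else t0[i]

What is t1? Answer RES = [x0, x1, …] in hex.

→ t0 |a4|8e|44|02|77|94|cf|d1|
→ t1 |8e|8e|02|77|94|94|cf|a4|

RES = [0x8e, 0x8e, 0x02, 0x77, 0x94, 0x94, 0xcf, 0xa4]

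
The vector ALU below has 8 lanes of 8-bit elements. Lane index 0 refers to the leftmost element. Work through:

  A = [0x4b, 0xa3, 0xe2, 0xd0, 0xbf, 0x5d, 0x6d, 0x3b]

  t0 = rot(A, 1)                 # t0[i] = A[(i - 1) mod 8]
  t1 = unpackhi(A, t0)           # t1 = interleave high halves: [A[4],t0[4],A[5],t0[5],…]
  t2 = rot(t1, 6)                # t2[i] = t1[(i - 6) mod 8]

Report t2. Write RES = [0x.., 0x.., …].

t0 = [0x3b, 0x4b, 0xa3, 0xe2, 0xd0, 0xbf, 0x5d, 0x6d]
t1 = [0xbf, 0xd0, 0x5d, 0xbf, 0x6d, 0x5d, 0x3b, 0x6d]
t2 = [0x5d, 0xbf, 0x6d, 0x5d, 0x3b, 0x6d, 0xbf, 0xd0]

RES = [0x5d, 0xbf, 0x6d, 0x5d, 0x3b, 0x6d, 0xbf, 0xd0]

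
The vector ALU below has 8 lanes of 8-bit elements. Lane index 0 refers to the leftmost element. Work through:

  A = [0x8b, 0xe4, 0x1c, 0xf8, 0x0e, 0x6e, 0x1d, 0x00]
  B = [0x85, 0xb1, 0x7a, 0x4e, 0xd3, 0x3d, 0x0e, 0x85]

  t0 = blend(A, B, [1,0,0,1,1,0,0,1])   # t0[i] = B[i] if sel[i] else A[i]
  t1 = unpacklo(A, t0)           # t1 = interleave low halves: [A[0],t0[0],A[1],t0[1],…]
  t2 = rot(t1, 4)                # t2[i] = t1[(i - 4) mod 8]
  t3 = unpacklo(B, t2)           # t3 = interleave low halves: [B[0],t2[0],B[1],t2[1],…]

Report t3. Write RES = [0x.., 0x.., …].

RES = [ 0x85  0x1c  0xb1  0x1c  0x7a  0xf8  0x4e  0x4e ]

  t0: 85 e4 1c 4e d3 6e 1d 85
  t1: 8b 85 e4 e4 1c 1c f8 4e
  t2: 1c 1c f8 4e 8b 85 e4 e4
  t3: 85 1c b1 1c 7a f8 4e 4e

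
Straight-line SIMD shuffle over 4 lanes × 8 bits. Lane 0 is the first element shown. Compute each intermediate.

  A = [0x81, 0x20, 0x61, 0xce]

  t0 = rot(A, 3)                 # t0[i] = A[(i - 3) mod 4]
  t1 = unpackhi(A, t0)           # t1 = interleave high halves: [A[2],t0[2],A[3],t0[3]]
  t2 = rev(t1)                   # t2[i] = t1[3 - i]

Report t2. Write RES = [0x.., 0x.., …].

RES = [ 0x81  0xce  0xce  0x61 ]

  t0: 20 61 ce 81
  t1: 61 ce ce 81
  t2: 81 ce ce 61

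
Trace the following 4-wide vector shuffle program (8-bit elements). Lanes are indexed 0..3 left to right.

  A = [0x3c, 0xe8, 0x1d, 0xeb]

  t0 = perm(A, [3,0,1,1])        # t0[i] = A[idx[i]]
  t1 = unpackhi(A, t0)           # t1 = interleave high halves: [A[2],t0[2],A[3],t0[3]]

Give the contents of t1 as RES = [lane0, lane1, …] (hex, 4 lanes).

t0 = [0xeb, 0x3c, 0xe8, 0xe8]
t1 = [0x1d, 0xe8, 0xeb, 0xe8]

RES = [ 0x1d  0xe8  0xeb  0xe8 ]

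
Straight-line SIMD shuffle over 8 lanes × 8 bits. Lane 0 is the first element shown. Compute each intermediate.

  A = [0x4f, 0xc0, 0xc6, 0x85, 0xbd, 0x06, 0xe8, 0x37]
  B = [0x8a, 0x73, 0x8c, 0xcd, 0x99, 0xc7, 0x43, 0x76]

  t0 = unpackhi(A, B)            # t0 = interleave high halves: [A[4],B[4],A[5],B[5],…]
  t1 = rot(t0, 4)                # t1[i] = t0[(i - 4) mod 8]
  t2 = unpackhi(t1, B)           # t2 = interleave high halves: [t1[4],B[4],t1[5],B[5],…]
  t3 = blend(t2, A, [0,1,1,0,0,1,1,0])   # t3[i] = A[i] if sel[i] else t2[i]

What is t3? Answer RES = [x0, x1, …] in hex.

t0 = [0xbd, 0x99, 0x06, 0xc7, 0xe8, 0x43, 0x37, 0x76]
t1 = [0xe8, 0x43, 0x37, 0x76, 0xbd, 0x99, 0x06, 0xc7]
t2 = [0xbd, 0x99, 0x99, 0xc7, 0x06, 0x43, 0xc7, 0x76]
t3 = [0xbd, 0xc0, 0xc6, 0xc7, 0x06, 0x06, 0xe8, 0x76]

RES = [0xbd, 0xc0, 0xc6, 0xc7, 0x06, 0x06, 0xe8, 0x76]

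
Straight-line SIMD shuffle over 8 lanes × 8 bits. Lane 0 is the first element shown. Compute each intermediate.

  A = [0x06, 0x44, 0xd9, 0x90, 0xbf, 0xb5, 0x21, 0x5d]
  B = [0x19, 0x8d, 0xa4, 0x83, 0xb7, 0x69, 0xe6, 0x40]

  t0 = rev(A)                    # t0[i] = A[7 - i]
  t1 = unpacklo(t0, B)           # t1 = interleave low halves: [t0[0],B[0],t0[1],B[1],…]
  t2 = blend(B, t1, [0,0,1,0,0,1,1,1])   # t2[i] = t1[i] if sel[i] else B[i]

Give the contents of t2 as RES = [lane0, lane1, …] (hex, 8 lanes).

RES = [0x19, 0x8d, 0x21, 0x83, 0xb7, 0xa4, 0xbf, 0x83]

→ t0 |5d|21|b5|bf|90|d9|44|06|
→ t1 |5d|19|21|8d|b5|a4|bf|83|
→ t2 |19|8d|21|83|b7|a4|bf|83|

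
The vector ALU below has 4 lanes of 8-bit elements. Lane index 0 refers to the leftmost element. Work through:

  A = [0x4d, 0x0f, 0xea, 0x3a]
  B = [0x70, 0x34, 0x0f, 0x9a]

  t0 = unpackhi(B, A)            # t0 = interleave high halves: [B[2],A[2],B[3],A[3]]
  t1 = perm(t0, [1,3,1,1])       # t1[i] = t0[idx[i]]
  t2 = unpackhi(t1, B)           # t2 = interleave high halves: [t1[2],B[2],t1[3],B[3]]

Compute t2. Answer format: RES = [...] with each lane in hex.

RES = [0xea, 0x0f, 0xea, 0x9a]

t0 = [0x0f, 0xea, 0x9a, 0x3a]
t1 = [0xea, 0x3a, 0xea, 0xea]
t2 = [0xea, 0x0f, 0xea, 0x9a]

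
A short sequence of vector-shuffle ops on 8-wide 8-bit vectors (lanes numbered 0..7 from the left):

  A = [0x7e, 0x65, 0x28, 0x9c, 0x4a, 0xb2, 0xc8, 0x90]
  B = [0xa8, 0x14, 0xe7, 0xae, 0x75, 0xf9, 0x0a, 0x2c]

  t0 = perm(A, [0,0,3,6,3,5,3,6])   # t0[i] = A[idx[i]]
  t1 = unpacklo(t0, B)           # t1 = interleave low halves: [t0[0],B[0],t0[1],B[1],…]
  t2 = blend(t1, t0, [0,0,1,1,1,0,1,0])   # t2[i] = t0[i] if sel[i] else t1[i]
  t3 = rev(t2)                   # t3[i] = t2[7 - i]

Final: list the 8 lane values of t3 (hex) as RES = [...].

RES = [ 0xae  0x9c  0xe7  0x9c  0xc8  0x9c  0xa8  0x7e ]

→ t0 |7e|7e|9c|c8|9c|b2|9c|c8|
→ t1 |7e|a8|7e|14|9c|e7|c8|ae|
→ t2 |7e|a8|9c|c8|9c|e7|9c|ae|
→ t3 |ae|9c|e7|9c|c8|9c|a8|7e|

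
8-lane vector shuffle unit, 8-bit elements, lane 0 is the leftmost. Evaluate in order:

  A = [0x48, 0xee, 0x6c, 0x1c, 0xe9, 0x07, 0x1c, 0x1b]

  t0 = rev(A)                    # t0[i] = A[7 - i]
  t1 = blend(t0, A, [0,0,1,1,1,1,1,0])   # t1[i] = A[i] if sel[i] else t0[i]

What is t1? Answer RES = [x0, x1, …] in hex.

RES = [0x1b, 0x1c, 0x6c, 0x1c, 0xe9, 0x07, 0x1c, 0x48]

→ t0 |1b|1c|07|e9|1c|6c|ee|48|
→ t1 |1b|1c|6c|1c|e9|07|1c|48|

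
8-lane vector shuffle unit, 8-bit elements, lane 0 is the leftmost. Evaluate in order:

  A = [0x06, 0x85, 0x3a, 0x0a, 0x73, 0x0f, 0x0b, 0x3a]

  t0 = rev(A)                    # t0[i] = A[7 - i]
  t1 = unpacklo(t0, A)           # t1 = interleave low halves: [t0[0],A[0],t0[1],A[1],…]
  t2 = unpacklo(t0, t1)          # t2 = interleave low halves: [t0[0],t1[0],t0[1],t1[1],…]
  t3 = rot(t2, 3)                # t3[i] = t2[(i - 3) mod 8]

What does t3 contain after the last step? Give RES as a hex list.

t0 = [0x3a, 0x0b, 0x0f, 0x73, 0x0a, 0x3a, 0x85, 0x06]
t1 = [0x3a, 0x06, 0x0b, 0x85, 0x0f, 0x3a, 0x73, 0x0a]
t2 = [0x3a, 0x3a, 0x0b, 0x06, 0x0f, 0x0b, 0x73, 0x85]
t3 = [0x0b, 0x73, 0x85, 0x3a, 0x3a, 0x0b, 0x06, 0x0f]

RES = [0x0b, 0x73, 0x85, 0x3a, 0x3a, 0x0b, 0x06, 0x0f]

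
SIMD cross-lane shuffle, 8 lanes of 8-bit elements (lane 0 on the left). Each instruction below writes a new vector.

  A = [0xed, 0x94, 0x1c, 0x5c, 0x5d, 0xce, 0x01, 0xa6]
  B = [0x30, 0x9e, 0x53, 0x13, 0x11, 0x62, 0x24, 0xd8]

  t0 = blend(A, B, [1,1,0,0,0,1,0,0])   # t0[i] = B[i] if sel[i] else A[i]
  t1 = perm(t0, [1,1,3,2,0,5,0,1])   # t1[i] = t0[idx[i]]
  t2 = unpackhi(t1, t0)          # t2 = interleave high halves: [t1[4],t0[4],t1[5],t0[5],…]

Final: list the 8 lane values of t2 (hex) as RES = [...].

RES = [0x30, 0x5d, 0x62, 0x62, 0x30, 0x01, 0x9e, 0xa6]

  t0: 30 9e 1c 5c 5d 62 01 a6
  t1: 9e 9e 5c 1c 30 62 30 9e
  t2: 30 5d 62 62 30 01 9e a6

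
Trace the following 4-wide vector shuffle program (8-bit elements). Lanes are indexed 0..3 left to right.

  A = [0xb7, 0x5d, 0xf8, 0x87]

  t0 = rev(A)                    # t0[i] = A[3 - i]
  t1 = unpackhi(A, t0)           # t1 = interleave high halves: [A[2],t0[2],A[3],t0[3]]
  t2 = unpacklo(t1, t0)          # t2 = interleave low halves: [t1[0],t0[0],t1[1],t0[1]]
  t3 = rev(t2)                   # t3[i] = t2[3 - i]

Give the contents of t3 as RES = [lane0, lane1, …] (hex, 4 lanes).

→ t0 |87|f8|5d|b7|
→ t1 |f8|5d|87|b7|
→ t2 |f8|87|5d|f8|
→ t3 |f8|5d|87|f8|

RES = [0xf8, 0x5d, 0x87, 0xf8]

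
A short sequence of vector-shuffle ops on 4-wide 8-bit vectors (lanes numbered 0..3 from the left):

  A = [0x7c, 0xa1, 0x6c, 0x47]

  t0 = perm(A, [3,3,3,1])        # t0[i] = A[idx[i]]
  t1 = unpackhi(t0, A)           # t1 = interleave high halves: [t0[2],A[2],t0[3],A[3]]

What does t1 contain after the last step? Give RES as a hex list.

→ t0 |47|47|47|a1|
→ t1 |47|6c|a1|47|

RES = [ 0x47  0x6c  0xa1  0x47 ]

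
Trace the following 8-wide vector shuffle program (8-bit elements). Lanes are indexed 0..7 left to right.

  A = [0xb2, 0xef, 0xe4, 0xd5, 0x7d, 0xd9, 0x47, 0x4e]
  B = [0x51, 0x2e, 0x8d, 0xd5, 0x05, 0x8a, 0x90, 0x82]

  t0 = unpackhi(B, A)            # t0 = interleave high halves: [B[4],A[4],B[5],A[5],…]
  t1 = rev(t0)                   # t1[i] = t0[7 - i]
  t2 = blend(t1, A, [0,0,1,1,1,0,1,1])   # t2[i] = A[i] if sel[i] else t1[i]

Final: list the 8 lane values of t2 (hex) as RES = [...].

RES = [0x4e, 0x82, 0xe4, 0xd5, 0x7d, 0x8a, 0x47, 0x4e]

  t0: 05 7d 8a d9 90 47 82 4e
  t1: 4e 82 47 90 d9 8a 7d 05
  t2: 4e 82 e4 d5 7d 8a 47 4e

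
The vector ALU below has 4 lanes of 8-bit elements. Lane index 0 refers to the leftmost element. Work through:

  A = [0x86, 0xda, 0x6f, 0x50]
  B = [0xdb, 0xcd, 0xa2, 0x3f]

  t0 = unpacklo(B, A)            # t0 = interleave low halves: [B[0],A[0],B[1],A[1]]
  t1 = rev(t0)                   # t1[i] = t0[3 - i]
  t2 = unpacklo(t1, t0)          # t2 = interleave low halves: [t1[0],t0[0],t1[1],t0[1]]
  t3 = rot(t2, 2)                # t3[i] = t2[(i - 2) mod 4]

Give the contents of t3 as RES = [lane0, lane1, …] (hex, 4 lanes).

RES = [0xcd, 0x86, 0xda, 0xdb]

  t0: db 86 cd da
  t1: da cd 86 db
  t2: da db cd 86
  t3: cd 86 da db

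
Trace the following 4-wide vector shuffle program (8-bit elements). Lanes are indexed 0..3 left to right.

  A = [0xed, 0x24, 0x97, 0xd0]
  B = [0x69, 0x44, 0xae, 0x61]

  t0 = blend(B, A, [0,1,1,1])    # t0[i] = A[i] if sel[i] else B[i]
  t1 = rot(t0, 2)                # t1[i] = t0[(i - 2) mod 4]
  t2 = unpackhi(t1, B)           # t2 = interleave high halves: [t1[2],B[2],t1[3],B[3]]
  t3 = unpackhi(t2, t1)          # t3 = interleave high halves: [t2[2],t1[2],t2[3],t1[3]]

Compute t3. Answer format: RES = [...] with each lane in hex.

t0 = [0x69, 0x24, 0x97, 0xd0]
t1 = [0x97, 0xd0, 0x69, 0x24]
t2 = [0x69, 0xae, 0x24, 0x61]
t3 = [0x24, 0x69, 0x61, 0x24]

RES = [ 0x24  0x69  0x61  0x24 ]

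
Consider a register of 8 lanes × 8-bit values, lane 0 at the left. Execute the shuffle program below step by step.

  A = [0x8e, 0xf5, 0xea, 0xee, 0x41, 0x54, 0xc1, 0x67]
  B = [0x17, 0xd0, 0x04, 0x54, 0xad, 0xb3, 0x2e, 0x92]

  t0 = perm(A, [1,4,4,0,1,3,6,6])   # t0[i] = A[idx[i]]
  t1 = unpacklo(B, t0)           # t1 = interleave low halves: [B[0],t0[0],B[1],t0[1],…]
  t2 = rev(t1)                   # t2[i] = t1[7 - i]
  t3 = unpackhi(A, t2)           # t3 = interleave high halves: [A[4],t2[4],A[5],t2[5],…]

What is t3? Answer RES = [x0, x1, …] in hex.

t0 = [0xf5, 0x41, 0x41, 0x8e, 0xf5, 0xee, 0xc1, 0xc1]
t1 = [0x17, 0xf5, 0xd0, 0x41, 0x04, 0x41, 0x54, 0x8e]
t2 = [0x8e, 0x54, 0x41, 0x04, 0x41, 0xd0, 0xf5, 0x17]
t3 = [0x41, 0x41, 0x54, 0xd0, 0xc1, 0xf5, 0x67, 0x17]

RES = [ 0x41  0x41  0x54  0xd0  0xc1  0xf5  0x67  0x17 ]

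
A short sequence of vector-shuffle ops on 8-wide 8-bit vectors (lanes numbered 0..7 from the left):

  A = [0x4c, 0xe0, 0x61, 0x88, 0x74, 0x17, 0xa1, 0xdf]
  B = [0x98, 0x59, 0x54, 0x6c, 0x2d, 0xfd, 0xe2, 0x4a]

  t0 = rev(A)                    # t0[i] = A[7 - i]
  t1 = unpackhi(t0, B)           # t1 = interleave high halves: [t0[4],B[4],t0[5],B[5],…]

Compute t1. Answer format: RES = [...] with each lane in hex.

RES = [0x88, 0x2d, 0x61, 0xfd, 0xe0, 0xe2, 0x4c, 0x4a]

t0 = [0xdf, 0xa1, 0x17, 0x74, 0x88, 0x61, 0xe0, 0x4c]
t1 = [0x88, 0x2d, 0x61, 0xfd, 0xe0, 0xe2, 0x4c, 0x4a]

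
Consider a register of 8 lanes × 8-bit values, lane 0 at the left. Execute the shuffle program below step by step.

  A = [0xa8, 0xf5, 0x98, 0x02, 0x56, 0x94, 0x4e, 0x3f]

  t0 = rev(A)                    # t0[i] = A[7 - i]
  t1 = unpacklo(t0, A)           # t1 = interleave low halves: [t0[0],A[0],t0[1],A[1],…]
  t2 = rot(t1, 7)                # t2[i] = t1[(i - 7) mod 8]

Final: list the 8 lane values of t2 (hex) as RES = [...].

RES = [0xa8, 0x4e, 0xf5, 0x94, 0x98, 0x56, 0x02, 0x3f]

  t0: 3f 4e 94 56 02 98 f5 a8
  t1: 3f a8 4e f5 94 98 56 02
  t2: a8 4e f5 94 98 56 02 3f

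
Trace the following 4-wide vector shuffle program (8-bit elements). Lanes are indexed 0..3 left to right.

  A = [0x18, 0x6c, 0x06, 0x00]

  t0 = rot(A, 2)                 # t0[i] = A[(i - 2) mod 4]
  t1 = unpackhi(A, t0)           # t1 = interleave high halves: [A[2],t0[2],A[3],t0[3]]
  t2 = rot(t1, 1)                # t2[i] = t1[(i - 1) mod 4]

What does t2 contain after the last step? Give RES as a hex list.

RES = [ 0x6c  0x06  0x18  0x00 ]

t0 = [0x06, 0x00, 0x18, 0x6c]
t1 = [0x06, 0x18, 0x00, 0x6c]
t2 = [0x6c, 0x06, 0x18, 0x00]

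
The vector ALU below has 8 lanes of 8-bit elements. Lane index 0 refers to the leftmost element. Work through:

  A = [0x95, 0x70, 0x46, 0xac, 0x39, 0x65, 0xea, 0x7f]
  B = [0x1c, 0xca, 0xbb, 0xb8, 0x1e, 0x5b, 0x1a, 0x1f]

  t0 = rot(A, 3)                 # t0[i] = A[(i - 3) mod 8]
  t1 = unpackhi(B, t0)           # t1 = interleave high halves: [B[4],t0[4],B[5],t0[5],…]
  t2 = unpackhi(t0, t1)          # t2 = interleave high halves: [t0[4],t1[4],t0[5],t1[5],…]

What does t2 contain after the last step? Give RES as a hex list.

→ t0 |65|ea|7f|95|70|46|ac|39|
→ t1 |1e|70|5b|46|1a|ac|1f|39|
→ t2 |70|1a|46|ac|ac|1f|39|39|

RES = [0x70, 0x1a, 0x46, 0xac, 0xac, 0x1f, 0x39, 0x39]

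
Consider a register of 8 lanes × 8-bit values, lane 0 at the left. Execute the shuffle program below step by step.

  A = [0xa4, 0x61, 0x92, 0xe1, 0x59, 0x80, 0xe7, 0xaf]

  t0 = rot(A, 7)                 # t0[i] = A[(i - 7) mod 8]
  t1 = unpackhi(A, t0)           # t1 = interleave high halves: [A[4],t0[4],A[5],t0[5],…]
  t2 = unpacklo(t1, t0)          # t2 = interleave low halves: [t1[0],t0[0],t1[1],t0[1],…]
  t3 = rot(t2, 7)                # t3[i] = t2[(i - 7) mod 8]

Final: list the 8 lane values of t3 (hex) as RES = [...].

  t0: 61 92 e1 59 80 e7 af a4
  t1: 59 80 80 e7 e7 af af a4
  t2: 59 61 80 92 80 e1 e7 59
  t3: 61 80 92 80 e1 e7 59 59

RES = [ 0x61  0x80  0x92  0x80  0xe1  0xe7  0x59  0x59 ]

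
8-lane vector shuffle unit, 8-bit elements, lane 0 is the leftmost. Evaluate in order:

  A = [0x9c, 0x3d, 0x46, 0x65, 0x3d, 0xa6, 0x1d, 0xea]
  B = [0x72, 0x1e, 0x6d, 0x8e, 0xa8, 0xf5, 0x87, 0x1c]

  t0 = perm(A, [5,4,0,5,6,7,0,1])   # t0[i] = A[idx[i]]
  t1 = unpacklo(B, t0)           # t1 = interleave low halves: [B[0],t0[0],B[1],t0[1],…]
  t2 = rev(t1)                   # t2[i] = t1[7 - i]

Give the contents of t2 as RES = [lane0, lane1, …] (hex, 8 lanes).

RES = [ 0xa6  0x8e  0x9c  0x6d  0x3d  0x1e  0xa6  0x72 ]

t0 = [0xa6, 0x3d, 0x9c, 0xa6, 0x1d, 0xea, 0x9c, 0x3d]
t1 = [0x72, 0xa6, 0x1e, 0x3d, 0x6d, 0x9c, 0x8e, 0xa6]
t2 = [0xa6, 0x8e, 0x9c, 0x6d, 0x3d, 0x1e, 0xa6, 0x72]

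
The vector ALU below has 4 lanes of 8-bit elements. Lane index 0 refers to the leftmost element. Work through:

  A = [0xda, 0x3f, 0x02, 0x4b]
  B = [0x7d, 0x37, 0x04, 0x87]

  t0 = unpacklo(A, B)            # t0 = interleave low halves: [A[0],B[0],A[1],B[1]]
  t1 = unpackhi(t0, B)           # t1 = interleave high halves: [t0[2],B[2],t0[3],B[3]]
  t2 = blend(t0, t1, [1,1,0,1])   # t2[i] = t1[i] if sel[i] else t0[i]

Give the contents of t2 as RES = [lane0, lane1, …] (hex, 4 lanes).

RES = [0x3f, 0x04, 0x3f, 0x87]

t0 = [0xda, 0x7d, 0x3f, 0x37]
t1 = [0x3f, 0x04, 0x37, 0x87]
t2 = [0x3f, 0x04, 0x3f, 0x87]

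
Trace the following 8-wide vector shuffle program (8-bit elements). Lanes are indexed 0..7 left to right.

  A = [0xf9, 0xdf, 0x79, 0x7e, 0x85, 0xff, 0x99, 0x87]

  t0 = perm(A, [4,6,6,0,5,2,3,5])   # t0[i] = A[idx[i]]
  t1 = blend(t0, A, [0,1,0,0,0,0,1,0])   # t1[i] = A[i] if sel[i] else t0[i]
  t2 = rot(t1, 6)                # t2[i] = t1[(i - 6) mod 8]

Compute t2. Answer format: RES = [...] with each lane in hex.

RES = [0x99, 0xf9, 0xff, 0x79, 0x99, 0xff, 0x85, 0xdf]

  t0: 85 99 99 f9 ff 79 7e ff
  t1: 85 df 99 f9 ff 79 99 ff
  t2: 99 f9 ff 79 99 ff 85 df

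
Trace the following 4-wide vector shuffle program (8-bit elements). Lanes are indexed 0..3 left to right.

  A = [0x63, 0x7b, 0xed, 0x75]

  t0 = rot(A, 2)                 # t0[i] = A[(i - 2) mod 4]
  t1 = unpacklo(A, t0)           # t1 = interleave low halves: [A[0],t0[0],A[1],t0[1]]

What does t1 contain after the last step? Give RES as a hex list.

→ t0 |ed|75|63|7b|
→ t1 |63|ed|7b|75|

RES = [ 0x63  0xed  0x7b  0x75 ]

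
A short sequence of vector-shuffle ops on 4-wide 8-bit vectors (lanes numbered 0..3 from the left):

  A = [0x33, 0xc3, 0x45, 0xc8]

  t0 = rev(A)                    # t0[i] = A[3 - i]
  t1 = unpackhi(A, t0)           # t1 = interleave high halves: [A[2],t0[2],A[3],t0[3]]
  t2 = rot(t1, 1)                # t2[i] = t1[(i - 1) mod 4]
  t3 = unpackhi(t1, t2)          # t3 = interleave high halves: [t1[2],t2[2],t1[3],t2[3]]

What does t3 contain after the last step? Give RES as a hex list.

  t0: c8 45 c3 33
  t1: 45 c3 c8 33
  t2: 33 45 c3 c8
  t3: c8 c3 33 c8

RES = [ 0xc8  0xc3  0x33  0xc8 ]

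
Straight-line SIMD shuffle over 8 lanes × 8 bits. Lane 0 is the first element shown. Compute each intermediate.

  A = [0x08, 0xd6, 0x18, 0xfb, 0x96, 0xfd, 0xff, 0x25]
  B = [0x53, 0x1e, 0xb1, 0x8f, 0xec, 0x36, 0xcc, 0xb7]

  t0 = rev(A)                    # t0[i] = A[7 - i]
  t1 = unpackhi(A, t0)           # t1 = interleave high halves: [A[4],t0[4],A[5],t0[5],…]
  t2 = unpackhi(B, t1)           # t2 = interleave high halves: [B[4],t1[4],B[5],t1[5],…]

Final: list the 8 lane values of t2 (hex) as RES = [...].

RES = [ 0xec  0xff  0x36  0xd6  0xcc  0x25  0xb7  0x08 ]

t0 = [0x25, 0xff, 0xfd, 0x96, 0xfb, 0x18, 0xd6, 0x08]
t1 = [0x96, 0xfb, 0xfd, 0x18, 0xff, 0xd6, 0x25, 0x08]
t2 = [0xec, 0xff, 0x36, 0xd6, 0xcc, 0x25, 0xb7, 0x08]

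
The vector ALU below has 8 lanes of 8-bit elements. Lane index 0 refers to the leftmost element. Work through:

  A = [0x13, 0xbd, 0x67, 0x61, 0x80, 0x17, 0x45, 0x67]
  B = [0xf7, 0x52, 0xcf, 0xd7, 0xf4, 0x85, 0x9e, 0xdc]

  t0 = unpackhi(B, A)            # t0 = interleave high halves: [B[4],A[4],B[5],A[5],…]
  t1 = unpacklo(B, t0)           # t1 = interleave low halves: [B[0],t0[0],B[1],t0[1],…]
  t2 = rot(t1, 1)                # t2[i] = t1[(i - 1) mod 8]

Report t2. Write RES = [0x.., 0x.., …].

RES = [0x17, 0xf7, 0xf4, 0x52, 0x80, 0xcf, 0x85, 0xd7]

→ t0 |f4|80|85|17|9e|45|dc|67|
→ t1 |f7|f4|52|80|cf|85|d7|17|
→ t2 |17|f7|f4|52|80|cf|85|d7|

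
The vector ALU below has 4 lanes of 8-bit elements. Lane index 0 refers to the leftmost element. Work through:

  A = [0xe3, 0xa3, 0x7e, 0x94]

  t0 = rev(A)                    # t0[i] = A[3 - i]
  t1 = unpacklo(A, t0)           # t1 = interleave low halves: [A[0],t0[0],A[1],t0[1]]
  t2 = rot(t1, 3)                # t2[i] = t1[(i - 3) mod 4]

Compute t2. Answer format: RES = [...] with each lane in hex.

  t0: 94 7e a3 e3
  t1: e3 94 a3 7e
  t2: 94 a3 7e e3

RES = [ 0x94  0xa3  0x7e  0xe3 ]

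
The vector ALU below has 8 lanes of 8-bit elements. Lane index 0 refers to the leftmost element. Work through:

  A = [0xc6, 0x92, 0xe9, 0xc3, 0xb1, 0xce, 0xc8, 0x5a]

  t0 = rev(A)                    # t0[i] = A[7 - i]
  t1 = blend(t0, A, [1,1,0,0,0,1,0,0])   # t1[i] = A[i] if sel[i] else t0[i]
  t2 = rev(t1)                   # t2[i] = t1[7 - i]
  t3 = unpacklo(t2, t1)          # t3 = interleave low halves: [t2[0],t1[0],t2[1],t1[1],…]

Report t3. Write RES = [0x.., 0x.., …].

  t0: 5a c8 ce b1 c3 e9 92 c6
  t1: c6 92 ce b1 c3 ce 92 c6
  t2: c6 92 ce c3 b1 ce 92 c6
  t3: c6 c6 92 92 ce ce c3 b1

RES = [0xc6, 0xc6, 0x92, 0x92, 0xce, 0xce, 0xc3, 0xb1]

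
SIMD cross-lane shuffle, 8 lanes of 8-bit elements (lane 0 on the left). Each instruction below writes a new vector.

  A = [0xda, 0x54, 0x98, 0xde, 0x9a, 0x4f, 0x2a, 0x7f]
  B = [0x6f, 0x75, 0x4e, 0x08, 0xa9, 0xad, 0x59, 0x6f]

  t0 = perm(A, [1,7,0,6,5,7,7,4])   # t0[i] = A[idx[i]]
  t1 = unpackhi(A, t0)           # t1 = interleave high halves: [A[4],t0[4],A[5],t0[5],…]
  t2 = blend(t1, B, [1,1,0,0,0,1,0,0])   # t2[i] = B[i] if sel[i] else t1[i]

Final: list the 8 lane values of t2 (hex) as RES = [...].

t0 = [0x54, 0x7f, 0xda, 0x2a, 0x4f, 0x7f, 0x7f, 0x9a]
t1 = [0x9a, 0x4f, 0x4f, 0x7f, 0x2a, 0x7f, 0x7f, 0x9a]
t2 = [0x6f, 0x75, 0x4f, 0x7f, 0x2a, 0xad, 0x7f, 0x9a]

RES = [ 0x6f  0x75  0x4f  0x7f  0x2a  0xad  0x7f  0x9a ]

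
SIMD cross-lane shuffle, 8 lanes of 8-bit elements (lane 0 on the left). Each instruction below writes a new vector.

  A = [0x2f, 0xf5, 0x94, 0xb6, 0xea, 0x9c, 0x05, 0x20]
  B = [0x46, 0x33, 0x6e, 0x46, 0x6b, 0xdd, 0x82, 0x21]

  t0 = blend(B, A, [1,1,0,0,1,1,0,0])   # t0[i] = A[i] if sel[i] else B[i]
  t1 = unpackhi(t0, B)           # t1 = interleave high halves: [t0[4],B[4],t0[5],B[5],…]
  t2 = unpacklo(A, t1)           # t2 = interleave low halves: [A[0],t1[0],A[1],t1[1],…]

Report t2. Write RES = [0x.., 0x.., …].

RES = [0x2f, 0xea, 0xf5, 0x6b, 0x94, 0x9c, 0xb6, 0xdd]

→ t0 |2f|f5|6e|46|ea|9c|82|21|
→ t1 |ea|6b|9c|dd|82|82|21|21|
→ t2 |2f|ea|f5|6b|94|9c|b6|dd|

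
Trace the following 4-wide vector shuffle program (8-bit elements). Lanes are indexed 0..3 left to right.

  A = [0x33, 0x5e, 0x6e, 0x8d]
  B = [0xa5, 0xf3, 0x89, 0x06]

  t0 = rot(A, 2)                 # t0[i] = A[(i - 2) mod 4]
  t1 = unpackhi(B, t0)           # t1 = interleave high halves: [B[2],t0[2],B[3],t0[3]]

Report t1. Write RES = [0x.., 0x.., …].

  t0: 6e 8d 33 5e
  t1: 89 33 06 5e

RES = [0x89, 0x33, 0x06, 0x5e]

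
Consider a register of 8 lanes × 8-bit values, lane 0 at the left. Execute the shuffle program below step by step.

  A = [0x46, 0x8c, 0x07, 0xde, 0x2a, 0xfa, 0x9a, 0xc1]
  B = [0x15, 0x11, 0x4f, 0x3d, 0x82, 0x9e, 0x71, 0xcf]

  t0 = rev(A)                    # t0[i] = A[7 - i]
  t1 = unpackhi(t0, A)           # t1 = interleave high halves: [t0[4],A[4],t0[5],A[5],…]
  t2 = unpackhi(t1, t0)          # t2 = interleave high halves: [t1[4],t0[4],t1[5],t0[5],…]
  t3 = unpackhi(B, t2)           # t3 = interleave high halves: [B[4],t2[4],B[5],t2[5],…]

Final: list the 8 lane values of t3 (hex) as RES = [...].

  t0: c1 9a fa 2a de 07 8c 46
  t1: de 2a 07 fa 8c 9a 46 c1
  t2: 8c de 9a 07 46 8c c1 46
  t3: 82 46 9e 8c 71 c1 cf 46

RES = [0x82, 0x46, 0x9e, 0x8c, 0x71, 0xc1, 0xcf, 0x46]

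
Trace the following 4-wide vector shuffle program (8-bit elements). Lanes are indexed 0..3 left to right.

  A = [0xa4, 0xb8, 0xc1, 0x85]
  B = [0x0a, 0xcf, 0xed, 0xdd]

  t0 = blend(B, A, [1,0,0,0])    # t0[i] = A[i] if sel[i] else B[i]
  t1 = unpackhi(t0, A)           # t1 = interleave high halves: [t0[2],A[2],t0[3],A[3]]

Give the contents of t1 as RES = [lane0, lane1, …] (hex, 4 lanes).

→ t0 |a4|cf|ed|dd|
→ t1 |ed|c1|dd|85|

RES = [ 0xed  0xc1  0xdd  0x85 ]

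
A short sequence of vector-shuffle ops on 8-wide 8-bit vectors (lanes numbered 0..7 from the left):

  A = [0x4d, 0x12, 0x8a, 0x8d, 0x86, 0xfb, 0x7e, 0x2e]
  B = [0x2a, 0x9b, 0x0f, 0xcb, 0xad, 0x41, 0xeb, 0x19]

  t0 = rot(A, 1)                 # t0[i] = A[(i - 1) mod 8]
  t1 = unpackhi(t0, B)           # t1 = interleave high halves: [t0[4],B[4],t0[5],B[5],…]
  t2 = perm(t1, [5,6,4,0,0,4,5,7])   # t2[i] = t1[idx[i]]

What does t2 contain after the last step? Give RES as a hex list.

t0 = [0x2e, 0x4d, 0x12, 0x8a, 0x8d, 0x86, 0xfb, 0x7e]
t1 = [0x8d, 0xad, 0x86, 0x41, 0xfb, 0xeb, 0x7e, 0x19]
t2 = [0xeb, 0x7e, 0xfb, 0x8d, 0x8d, 0xfb, 0xeb, 0x19]

RES = [0xeb, 0x7e, 0xfb, 0x8d, 0x8d, 0xfb, 0xeb, 0x19]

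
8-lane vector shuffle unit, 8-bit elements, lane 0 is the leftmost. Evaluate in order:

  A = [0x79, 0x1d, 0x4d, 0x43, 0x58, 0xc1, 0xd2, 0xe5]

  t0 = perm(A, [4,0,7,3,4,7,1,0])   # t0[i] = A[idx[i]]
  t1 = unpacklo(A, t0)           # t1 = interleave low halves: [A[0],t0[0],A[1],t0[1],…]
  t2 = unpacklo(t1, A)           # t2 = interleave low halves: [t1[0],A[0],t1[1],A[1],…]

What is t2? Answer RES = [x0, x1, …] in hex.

  t0: 58 79 e5 43 58 e5 1d 79
  t1: 79 58 1d 79 4d e5 43 43
  t2: 79 79 58 1d 1d 4d 79 43

RES = [ 0x79  0x79  0x58  0x1d  0x1d  0x4d  0x79  0x43 ]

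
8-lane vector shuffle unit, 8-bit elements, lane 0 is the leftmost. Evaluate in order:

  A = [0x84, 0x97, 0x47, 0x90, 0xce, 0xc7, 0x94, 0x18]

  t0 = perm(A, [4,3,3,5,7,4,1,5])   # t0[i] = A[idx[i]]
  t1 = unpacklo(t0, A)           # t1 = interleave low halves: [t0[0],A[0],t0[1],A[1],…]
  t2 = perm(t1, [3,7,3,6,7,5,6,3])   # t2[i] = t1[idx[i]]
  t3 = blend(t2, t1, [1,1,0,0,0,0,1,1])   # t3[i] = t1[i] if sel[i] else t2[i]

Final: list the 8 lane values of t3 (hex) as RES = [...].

  t0: ce 90 90 c7 18 ce 97 c7
  t1: ce 84 90 97 90 47 c7 90
  t2: 97 90 97 c7 90 47 c7 97
  t3: ce 84 97 c7 90 47 c7 90

RES = [ 0xce  0x84  0x97  0xc7  0x90  0x47  0xc7  0x90 ]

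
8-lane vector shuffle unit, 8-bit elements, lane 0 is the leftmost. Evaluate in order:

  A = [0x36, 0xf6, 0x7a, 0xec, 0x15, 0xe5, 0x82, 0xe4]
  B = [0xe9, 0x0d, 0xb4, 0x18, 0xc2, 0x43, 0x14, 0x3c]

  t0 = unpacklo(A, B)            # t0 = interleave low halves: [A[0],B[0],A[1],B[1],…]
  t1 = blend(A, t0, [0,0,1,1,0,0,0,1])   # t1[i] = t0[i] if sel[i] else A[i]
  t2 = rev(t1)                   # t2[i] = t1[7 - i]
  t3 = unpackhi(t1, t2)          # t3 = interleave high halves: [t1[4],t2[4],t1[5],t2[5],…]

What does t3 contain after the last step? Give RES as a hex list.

t0 = [0x36, 0xe9, 0xf6, 0x0d, 0x7a, 0xb4, 0xec, 0x18]
t1 = [0x36, 0xf6, 0xf6, 0x0d, 0x15, 0xe5, 0x82, 0x18]
t2 = [0x18, 0x82, 0xe5, 0x15, 0x0d, 0xf6, 0xf6, 0x36]
t3 = [0x15, 0x0d, 0xe5, 0xf6, 0x82, 0xf6, 0x18, 0x36]

RES = [ 0x15  0x0d  0xe5  0xf6  0x82  0xf6  0x18  0x36 ]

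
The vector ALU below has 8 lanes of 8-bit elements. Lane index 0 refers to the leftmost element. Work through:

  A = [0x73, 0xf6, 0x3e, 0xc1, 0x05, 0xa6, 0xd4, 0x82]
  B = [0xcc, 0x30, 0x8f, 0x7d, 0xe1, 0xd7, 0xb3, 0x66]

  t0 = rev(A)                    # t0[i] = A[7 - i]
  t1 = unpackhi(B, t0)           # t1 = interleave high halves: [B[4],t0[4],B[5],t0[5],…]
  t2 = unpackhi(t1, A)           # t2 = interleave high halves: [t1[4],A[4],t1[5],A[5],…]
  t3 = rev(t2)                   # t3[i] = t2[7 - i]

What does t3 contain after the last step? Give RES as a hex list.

t0 = [0x82, 0xd4, 0xa6, 0x05, 0xc1, 0x3e, 0xf6, 0x73]
t1 = [0xe1, 0xc1, 0xd7, 0x3e, 0xb3, 0xf6, 0x66, 0x73]
t2 = [0xb3, 0x05, 0xf6, 0xa6, 0x66, 0xd4, 0x73, 0x82]
t3 = [0x82, 0x73, 0xd4, 0x66, 0xa6, 0xf6, 0x05, 0xb3]

RES = [0x82, 0x73, 0xd4, 0x66, 0xa6, 0xf6, 0x05, 0xb3]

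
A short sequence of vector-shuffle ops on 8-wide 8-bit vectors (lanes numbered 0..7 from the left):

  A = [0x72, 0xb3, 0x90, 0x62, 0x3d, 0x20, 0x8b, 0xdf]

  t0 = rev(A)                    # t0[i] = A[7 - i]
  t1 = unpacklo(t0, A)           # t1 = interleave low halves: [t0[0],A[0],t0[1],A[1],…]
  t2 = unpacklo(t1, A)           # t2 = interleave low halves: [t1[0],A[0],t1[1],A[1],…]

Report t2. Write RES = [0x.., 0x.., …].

RES = [ 0xdf  0x72  0x72  0xb3  0x8b  0x90  0xb3  0x62 ]

→ t0 |df|8b|20|3d|62|90|b3|72|
→ t1 |df|72|8b|b3|20|90|3d|62|
→ t2 |df|72|72|b3|8b|90|b3|62|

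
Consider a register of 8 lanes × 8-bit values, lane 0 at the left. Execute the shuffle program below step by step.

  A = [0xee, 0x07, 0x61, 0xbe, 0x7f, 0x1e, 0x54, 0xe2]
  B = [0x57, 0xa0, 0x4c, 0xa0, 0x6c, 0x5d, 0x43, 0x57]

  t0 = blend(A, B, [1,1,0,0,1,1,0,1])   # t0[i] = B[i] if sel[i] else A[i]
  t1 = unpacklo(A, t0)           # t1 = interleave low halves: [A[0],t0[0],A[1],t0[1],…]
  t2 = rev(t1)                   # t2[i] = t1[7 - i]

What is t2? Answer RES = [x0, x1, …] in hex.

  t0: 57 a0 61 be 6c 5d 54 57
  t1: ee 57 07 a0 61 61 be be
  t2: be be 61 61 a0 07 57 ee

RES = [0xbe, 0xbe, 0x61, 0x61, 0xa0, 0x07, 0x57, 0xee]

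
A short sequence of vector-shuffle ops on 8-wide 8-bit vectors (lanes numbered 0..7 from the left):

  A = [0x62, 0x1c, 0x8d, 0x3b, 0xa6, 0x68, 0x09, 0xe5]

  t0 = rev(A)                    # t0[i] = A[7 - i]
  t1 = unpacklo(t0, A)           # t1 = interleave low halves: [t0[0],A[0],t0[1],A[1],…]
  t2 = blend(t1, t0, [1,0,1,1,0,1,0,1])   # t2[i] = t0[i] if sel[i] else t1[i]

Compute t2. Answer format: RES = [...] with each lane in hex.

→ t0 |e5|09|68|a6|3b|8d|1c|62|
→ t1 |e5|62|09|1c|68|8d|a6|3b|
→ t2 |e5|62|68|a6|68|8d|a6|62|

RES = [0xe5, 0x62, 0x68, 0xa6, 0x68, 0x8d, 0xa6, 0x62]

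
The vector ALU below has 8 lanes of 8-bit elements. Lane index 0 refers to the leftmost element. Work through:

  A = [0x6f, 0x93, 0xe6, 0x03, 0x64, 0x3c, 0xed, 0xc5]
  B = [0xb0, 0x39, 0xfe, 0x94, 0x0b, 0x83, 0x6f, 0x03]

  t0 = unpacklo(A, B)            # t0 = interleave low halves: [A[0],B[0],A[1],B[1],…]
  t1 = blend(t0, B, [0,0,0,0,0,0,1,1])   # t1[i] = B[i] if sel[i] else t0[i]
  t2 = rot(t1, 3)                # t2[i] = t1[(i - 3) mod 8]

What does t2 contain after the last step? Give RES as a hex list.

  t0: 6f b0 93 39 e6 fe 03 94
  t1: 6f b0 93 39 e6 fe 6f 03
  t2: fe 6f 03 6f b0 93 39 e6

RES = [ 0xfe  0x6f  0x03  0x6f  0xb0  0x93  0x39  0xe6 ]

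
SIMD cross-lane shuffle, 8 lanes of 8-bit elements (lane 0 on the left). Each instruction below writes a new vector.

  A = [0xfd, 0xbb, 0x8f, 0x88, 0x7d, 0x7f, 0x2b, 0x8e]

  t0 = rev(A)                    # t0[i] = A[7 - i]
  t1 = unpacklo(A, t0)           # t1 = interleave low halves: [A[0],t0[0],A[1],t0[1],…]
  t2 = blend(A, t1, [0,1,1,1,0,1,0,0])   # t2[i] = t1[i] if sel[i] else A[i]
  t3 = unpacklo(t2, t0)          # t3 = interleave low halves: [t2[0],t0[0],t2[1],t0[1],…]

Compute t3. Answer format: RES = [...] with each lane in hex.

RES = [ 0xfd  0x8e  0x8e  0x2b  0xbb  0x7f  0x2b  0x7d ]

t0 = [0x8e, 0x2b, 0x7f, 0x7d, 0x88, 0x8f, 0xbb, 0xfd]
t1 = [0xfd, 0x8e, 0xbb, 0x2b, 0x8f, 0x7f, 0x88, 0x7d]
t2 = [0xfd, 0x8e, 0xbb, 0x2b, 0x7d, 0x7f, 0x2b, 0x8e]
t3 = [0xfd, 0x8e, 0x8e, 0x2b, 0xbb, 0x7f, 0x2b, 0x7d]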